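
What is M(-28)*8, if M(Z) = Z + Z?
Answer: -448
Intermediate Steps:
M(Z) = 2*Z
M(-28)*8 = (2*(-28))*8 = -56*8 = -448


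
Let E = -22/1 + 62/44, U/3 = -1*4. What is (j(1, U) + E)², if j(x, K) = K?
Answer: 514089/484 ≈ 1062.2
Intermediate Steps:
U = -12 (U = 3*(-1*4) = 3*(-4) = -12)
E = -453/22 (E = -22*1 + 62*(1/44) = -22 + 31/22 = -453/22 ≈ -20.591)
(j(1, U) + E)² = (-12 - 453/22)² = (-717/22)² = 514089/484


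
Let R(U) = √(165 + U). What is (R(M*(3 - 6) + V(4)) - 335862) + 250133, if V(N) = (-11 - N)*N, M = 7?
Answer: -85729 + 2*√21 ≈ -85720.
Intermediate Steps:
V(N) = N*(-11 - N)
(R(M*(3 - 6) + V(4)) - 335862) + 250133 = (√(165 + (7*(3 - 6) - 1*4*(11 + 4))) - 335862) + 250133 = (√(165 + (7*(-3) - 1*4*15)) - 335862) + 250133 = (√(165 + (-21 - 60)) - 335862) + 250133 = (√(165 - 81) - 335862) + 250133 = (√84 - 335862) + 250133 = (2*√21 - 335862) + 250133 = (-335862 + 2*√21) + 250133 = -85729 + 2*√21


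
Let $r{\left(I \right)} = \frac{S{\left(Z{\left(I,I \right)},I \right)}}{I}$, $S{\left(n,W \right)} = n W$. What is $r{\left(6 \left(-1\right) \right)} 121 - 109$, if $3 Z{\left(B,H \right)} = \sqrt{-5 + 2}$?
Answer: $-109 + \frac{121 i \sqrt{3}}{3} \approx -109.0 + 69.859 i$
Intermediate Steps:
$Z{\left(B,H \right)} = \frac{i \sqrt{3}}{3}$ ($Z{\left(B,H \right)} = \frac{\sqrt{-5 + 2}}{3} = \frac{\sqrt{-3}}{3} = \frac{i \sqrt{3}}{3}$)
$S{\left(n,W \right)} = W n$
$r{\left(I \right)} = \frac{i \sqrt{3}}{3}$ ($r{\left(I \right)} = \frac{I \frac{i \sqrt{3}}{3}}{I} = \frac{\frac{1}{3} i I \sqrt{3}}{I} = \frac{i \sqrt{3}}{3}$)
$r{\left(6 \left(-1\right) \right)} 121 - 109 = \frac{i \sqrt{3}}{3} \cdot 121 - 109 = \frac{121 i \sqrt{3}}{3} - 109 = -109 + \frac{121 i \sqrt{3}}{3}$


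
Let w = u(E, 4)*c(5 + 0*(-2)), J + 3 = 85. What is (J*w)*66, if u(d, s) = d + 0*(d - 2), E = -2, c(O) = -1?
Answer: 10824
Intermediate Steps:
J = 82 (J = -3 + 85 = 82)
u(d, s) = d (u(d, s) = d + 0*(-2 + d) = d + 0 = d)
w = 2 (w = -2*(-1) = 2)
(J*w)*66 = (82*2)*66 = 164*66 = 10824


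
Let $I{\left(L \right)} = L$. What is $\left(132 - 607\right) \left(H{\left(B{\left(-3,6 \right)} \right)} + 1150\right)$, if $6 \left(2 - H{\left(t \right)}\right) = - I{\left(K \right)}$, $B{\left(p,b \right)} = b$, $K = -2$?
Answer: $- \frac{1641125}{3} \approx -5.4704 \cdot 10^{5}$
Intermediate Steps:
$H{\left(t \right)} = \frac{5}{3}$ ($H{\left(t \right)} = 2 - \frac{\left(-1\right) \left(-2\right)}{6} = 2 - \frac{1}{3} = \frac{5}{3}$)
$\left(132 - 607\right) \left(H{\left(B{\left(-3,6 \right)} \right)} + 1150\right) = \left(132 - 607\right) \left(\frac{5}{3} + 1150\right) = \left(-475\right) \frac{3455}{3} = - \frac{1641125}{3}$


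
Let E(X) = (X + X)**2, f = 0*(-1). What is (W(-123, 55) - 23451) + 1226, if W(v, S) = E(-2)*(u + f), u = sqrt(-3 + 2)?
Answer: -22225 + 16*I ≈ -22225.0 + 16.0*I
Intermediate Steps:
u = I (u = sqrt(-1) = I ≈ 1.0*I)
f = 0
E(X) = 4*X**2 (E(X) = (2*X)**2 = 4*X**2)
W(v, S) = 16*I (W(v, S) = (4*(-2)**2)*(I + 0) = (4*4)*I = 16*I)
(W(-123, 55) - 23451) + 1226 = (16*I - 23451) + 1226 = (-23451 + 16*I) + 1226 = -22225 + 16*I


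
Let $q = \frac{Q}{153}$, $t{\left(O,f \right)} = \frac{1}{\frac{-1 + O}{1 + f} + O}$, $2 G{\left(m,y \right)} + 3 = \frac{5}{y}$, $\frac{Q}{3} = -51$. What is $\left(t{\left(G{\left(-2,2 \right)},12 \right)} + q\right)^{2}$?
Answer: $\frac{1225}{81} \approx 15.123$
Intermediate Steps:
$Q = -153$ ($Q = 3 \left(-51\right) = -153$)
$G{\left(m,y \right)} = - \frac{3}{2} + \frac{5}{2 y}$ ($G{\left(m,y \right)} = - \frac{3}{2} + \frac{5 \frac{1}{y}}{2} = - \frac{3}{2} + \frac{5}{2 y}$)
$t{\left(O,f \right)} = \frac{1}{O + \frac{-1 + O}{1 + f}}$ ($t{\left(O,f \right)} = \frac{1}{\frac{-1 + O}{1 + f} + O} = \frac{1}{O + \frac{-1 + O}{1 + f}}$)
$q = -1$ ($q = - \frac{153}{153} = \left(-153\right) \frac{1}{153} = -1$)
$\left(t{\left(G{\left(-2,2 \right)},12 \right)} + q\right)^{2} = \left(\frac{1 + 12}{-1 + 2 \frac{5 - 6}{2 \cdot 2} + \frac{5 - 6}{2 \cdot 2} \cdot 12} - 1\right)^{2} = \left(\frac{1}{-1 + 2 \cdot \frac{1}{2} \cdot \frac{1}{2} \left(5 - 6\right) + \frac{1}{2} \cdot \frac{1}{2} \left(5 - 6\right) 12} \cdot 13 - 1\right)^{2} = \left(\frac{1}{-1 + 2 \cdot \frac{1}{2} \cdot \frac{1}{2} \left(-1\right) + \frac{1}{2} \cdot \frac{1}{2} \left(-1\right) 12} \cdot 13 - 1\right)^{2} = \left(\frac{1}{-1 + 2 \left(- \frac{1}{4}\right) - 3} \cdot 13 - 1\right)^{2} = \left(\frac{1}{-1 - \frac{1}{2} - 3} \cdot 13 - 1\right)^{2} = \left(\frac{1}{- \frac{9}{2}} \cdot 13 - 1\right)^{2} = \left(\left(- \frac{2}{9}\right) 13 - 1\right)^{2} = \left(- \frac{26}{9} - 1\right)^{2} = \left(- \frac{35}{9}\right)^{2} = \frac{1225}{81}$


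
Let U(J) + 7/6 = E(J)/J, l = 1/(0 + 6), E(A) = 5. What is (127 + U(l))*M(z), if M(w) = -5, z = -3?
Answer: -4675/6 ≈ -779.17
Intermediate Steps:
l = ⅙ (l = 1/6 = ⅙ ≈ 0.16667)
U(J) = -7/6 + 5/J
(127 + U(l))*M(z) = (127 + (-7/6 + 5/(⅙)))*(-5) = (127 + (-7/6 + 5*6))*(-5) = (127 + (-7/6 + 30))*(-5) = (127 + 173/6)*(-5) = (935/6)*(-5) = -4675/6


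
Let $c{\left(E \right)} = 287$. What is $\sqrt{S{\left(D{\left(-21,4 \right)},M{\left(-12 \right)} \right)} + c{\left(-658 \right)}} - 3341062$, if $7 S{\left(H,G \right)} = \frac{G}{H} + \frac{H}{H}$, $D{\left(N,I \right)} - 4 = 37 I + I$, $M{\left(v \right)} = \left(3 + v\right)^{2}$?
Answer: $-3341062 + \frac{\sqrt{9513777}}{182} \approx -3.341 \cdot 10^{6}$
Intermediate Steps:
$D{\left(N,I \right)} = 4 + 38 I$ ($D{\left(N,I \right)} = 4 + \left(37 I + I\right) = 4 + 38 I$)
$S{\left(H,G \right)} = \frac{1}{7} + \frac{G}{7 H}$ ($S{\left(H,G \right)} = \frac{\frac{G}{H} + \frac{H}{H}}{7} = \frac{\frac{G}{H} + 1}{7} = \frac{1 + \frac{G}{H}}{7} = \frac{1}{7} + \frac{G}{7 H}$)
$\sqrt{S{\left(D{\left(-21,4 \right)},M{\left(-12 \right)} \right)} + c{\left(-658 \right)}} - 3341062 = \sqrt{\frac{\left(3 - 12\right)^{2} + \left(4 + 38 \cdot 4\right)}{7 \left(4 + 38 \cdot 4\right)} + 287} - 3341062 = \sqrt{\frac{\left(-9\right)^{2} + \left(4 + 152\right)}{7 \left(4 + 152\right)} + 287} - 3341062 = \sqrt{\frac{81 + 156}{7 \cdot 156} + 287} - 3341062 = \sqrt{\frac{1}{7} \cdot \frac{1}{156} \cdot 237 + 287} - 3341062 = \sqrt{\frac{79}{364} + 287} - 3341062 = \sqrt{\frac{104547}{364}} - 3341062 = \frac{\sqrt{9513777}}{182} - 3341062 = -3341062 + \frac{\sqrt{9513777}}{182}$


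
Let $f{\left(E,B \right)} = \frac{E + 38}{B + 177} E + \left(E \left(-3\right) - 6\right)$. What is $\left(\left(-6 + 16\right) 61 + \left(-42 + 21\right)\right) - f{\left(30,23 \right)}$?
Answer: $\frac{3374}{5} \approx 674.8$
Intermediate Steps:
$f{\left(E,B \right)} = -6 - 3 E + \frac{E \left(38 + E\right)}{177 + B}$ ($f{\left(E,B \right)} = \frac{38 + E}{177 + B} E - \left(6 + 3 E\right) = \frac{E \left(38 + E\right)}{177 + B} - \left(6 + 3 E\right) = -6 - 3 E + \frac{E \left(38 + E\right)}{177 + B}$)
$\left(\left(-6 + 16\right) 61 + \left(-42 + 21\right)\right) - f{\left(30,23 \right)} = \left(\left(-6 + 16\right) 61 + \left(-42 + 21\right)\right) - \frac{-1062 + 30^{2} - 14790 - 138 - 69 \cdot 30}{177 + 23} = \left(10 \cdot 61 - 21\right) - \frac{-1062 + 900 - 14790 - 138 - 2070}{200} = \left(610 - 21\right) - \frac{1}{200} \left(-17160\right) = 589 - - \frac{429}{5} = 589 + \frac{429}{5} = \frac{3374}{5}$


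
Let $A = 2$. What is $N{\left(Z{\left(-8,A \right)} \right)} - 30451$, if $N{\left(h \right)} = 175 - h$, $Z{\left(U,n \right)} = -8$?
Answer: $-30268$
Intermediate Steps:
$N{\left(Z{\left(-8,A \right)} \right)} - 30451 = \left(175 - -8\right) - 30451 = \left(175 + 8\right) - 30451 = 183 - 30451 = -30268$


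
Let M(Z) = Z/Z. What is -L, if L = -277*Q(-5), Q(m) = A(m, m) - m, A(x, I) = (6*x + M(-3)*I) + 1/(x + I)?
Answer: -83377/10 ≈ -8337.7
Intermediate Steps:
M(Z) = 1
A(x, I) = I + 1/(I + x) + 6*x (A(x, I) = (6*x + 1*I) + 1/(x + I) = (6*x + I) + 1/(I + x) = (I + 6*x) + 1/(I + x) = I + 1/(I + x) + 6*x)
Q(m) = -m + (1 + 14*m²)/(2*m) (Q(m) = (1 + m² + 6*m² + 7*m*m)/(m + m) - m = (1 + m² + 6*m² + 7*m²)/((2*m)) - m = (1/(2*m))*(1 + 14*m²) - m = (1 + 14*m²)/(2*m) - m = -m + (1 + 14*m²)/(2*m))
L = 83377/10 (L = -277*((½)/(-5) + 6*(-5)) = -277*((½)*(-⅕) - 30) = -277*(-⅒ - 30) = -277*(-301/10) = 83377/10 ≈ 8337.7)
-L = -1*83377/10 = -83377/10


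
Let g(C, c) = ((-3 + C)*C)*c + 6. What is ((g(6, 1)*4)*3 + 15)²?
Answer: 91809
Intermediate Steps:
g(C, c) = 6 + C*c*(-3 + C) (g(C, c) = (C*(-3 + C))*c + 6 = C*c*(-3 + C) + 6 = 6 + C*c*(-3 + C))
((g(6, 1)*4)*3 + 15)² = (((6 + 1*6² - 3*6*1)*4)*3 + 15)² = (((6 + 1*36 - 18)*4)*3 + 15)² = (((6 + 36 - 18)*4)*3 + 15)² = ((24*4)*3 + 15)² = (96*3 + 15)² = (288 + 15)² = 303² = 91809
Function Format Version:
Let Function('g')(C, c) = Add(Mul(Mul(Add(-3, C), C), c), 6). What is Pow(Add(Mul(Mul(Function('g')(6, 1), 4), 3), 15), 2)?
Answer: 91809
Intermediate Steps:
Function('g')(C, c) = Add(6, Mul(C, c, Add(-3, C))) (Function('g')(C, c) = Add(Mul(Mul(C, Add(-3, C)), c), 6) = Add(Mul(C, c, Add(-3, C)), 6) = Add(6, Mul(C, c, Add(-3, C))))
Pow(Add(Mul(Mul(Function('g')(6, 1), 4), 3), 15), 2) = Pow(Add(Mul(Mul(Add(6, Mul(1, Pow(6, 2)), Mul(-3, 6, 1)), 4), 3), 15), 2) = Pow(Add(Mul(Mul(Add(6, Mul(1, 36), -18), 4), 3), 15), 2) = Pow(Add(Mul(Mul(Add(6, 36, -18), 4), 3), 15), 2) = Pow(Add(Mul(Mul(24, 4), 3), 15), 2) = Pow(Add(Mul(96, 3), 15), 2) = Pow(Add(288, 15), 2) = Pow(303, 2) = 91809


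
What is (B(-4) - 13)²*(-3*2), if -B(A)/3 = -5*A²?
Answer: -309174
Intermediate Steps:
B(A) = 15*A² (B(A) = -(-15)*A² = 15*A²)
(B(-4) - 13)²*(-3*2) = (15*(-4)² - 13)²*(-3*2) = (15*16 - 13)²*(-6) = (240 - 13)²*(-6) = 227²*(-6) = 51529*(-6) = -309174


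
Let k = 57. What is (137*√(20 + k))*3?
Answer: 411*√77 ≈ 3606.5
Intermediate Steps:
(137*√(20 + k))*3 = (137*√(20 + 57))*3 = (137*√77)*3 = 411*√77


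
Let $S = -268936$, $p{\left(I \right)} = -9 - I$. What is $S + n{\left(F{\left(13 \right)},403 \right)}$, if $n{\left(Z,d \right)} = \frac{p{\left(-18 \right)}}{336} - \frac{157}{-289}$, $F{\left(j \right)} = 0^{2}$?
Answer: $- \frac{8704901997}{32368} \approx -2.6894 \cdot 10^{5}$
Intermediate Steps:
$F{\left(j \right)} = 0$
$n{\left(Z,d \right)} = \frac{18451}{32368}$ ($n{\left(Z,d \right)} = \frac{-9 - -18}{336} - \frac{157}{-289} = \left(-9 + 18\right) \frac{1}{336} - - \frac{157}{289} = 9 \cdot \frac{1}{336} + \frac{157}{289} = \frac{3}{112} + \frac{157}{289} = \frac{18451}{32368}$)
$S + n{\left(F{\left(13 \right)},403 \right)} = -268936 + \frac{18451}{32368} = - \frac{8704901997}{32368}$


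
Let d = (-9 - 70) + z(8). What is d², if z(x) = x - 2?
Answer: 5329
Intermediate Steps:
z(x) = -2 + x
d = -73 (d = (-9 - 70) + (-2 + 8) = -79 + 6 = -73)
d² = (-73)² = 5329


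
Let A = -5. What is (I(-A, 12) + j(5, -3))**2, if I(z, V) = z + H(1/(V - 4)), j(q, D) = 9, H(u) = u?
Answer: 12769/64 ≈ 199.52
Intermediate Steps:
I(z, V) = z + 1/(-4 + V) (I(z, V) = z + 1/(V - 4) = z + 1/(-4 + V))
(I(-A, 12) + j(5, -3))**2 = ((1 + (-1*(-5))*(-4 + 12))/(-4 + 12) + 9)**2 = ((1 + 5*8)/8 + 9)**2 = ((1 + 40)/8 + 9)**2 = ((1/8)*41 + 9)**2 = (41/8 + 9)**2 = (113/8)**2 = 12769/64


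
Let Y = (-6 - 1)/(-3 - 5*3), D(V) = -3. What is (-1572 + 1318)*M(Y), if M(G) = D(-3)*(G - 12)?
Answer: -26543/3 ≈ -8847.7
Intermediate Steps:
Y = 7/18 (Y = -7/(-3 - 15) = -7/(-18) = -7*(-1/18) = 7/18 ≈ 0.38889)
M(G) = 36 - 3*G (M(G) = -3*(G - 12) = -3*(-12 + G) = 36 - 3*G)
(-1572 + 1318)*M(Y) = (-1572 + 1318)*(36 - 3*7/18) = -254*(36 - 7/6) = -254*209/6 = -26543/3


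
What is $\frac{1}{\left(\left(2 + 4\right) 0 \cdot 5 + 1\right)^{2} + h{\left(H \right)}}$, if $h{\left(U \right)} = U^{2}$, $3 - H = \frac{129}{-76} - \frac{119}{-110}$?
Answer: $\frac{17472400}{245875169} \approx 0.071062$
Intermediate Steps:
$H = \frac{15113}{4180}$ ($H = 3 - \left(\frac{129}{-76} - \frac{119}{-110}\right) = 3 - \left(129 \left(- \frac{1}{76}\right) - - \frac{119}{110}\right) = 3 - \left(- \frac{129}{76} + \frac{119}{110}\right) = 3 - - \frac{2573}{4180} = 3 + \frac{2573}{4180} = \frac{15113}{4180} \approx 3.6156$)
$\frac{1}{\left(\left(2 + 4\right) 0 \cdot 5 + 1\right)^{2} + h{\left(H \right)}} = \frac{1}{\left(\left(2 + 4\right) 0 \cdot 5 + 1\right)^{2} + \left(\frac{15113}{4180}\right)^{2}} = \frac{1}{\left(6 \cdot 0 + 1\right)^{2} + \frac{228402769}{17472400}} = \frac{1}{\left(0 + 1\right)^{2} + \frac{228402769}{17472400}} = \frac{1}{1^{2} + \frac{228402769}{17472400}} = \frac{1}{1 + \frac{228402769}{17472400}} = \frac{1}{\frac{245875169}{17472400}} = \frac{17472400}{245875169}$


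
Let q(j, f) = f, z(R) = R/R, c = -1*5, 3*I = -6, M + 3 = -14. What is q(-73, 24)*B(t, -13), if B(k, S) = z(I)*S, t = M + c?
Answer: -312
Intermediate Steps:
M = -17 (M = -3 - 14 = -17)
I = -2 (I = (⅓)*(-6) = -2)
c = -5
z(R) = 1
t = -22 (t = -17 - 5 = -22)
B(k, S) = S (B(k, S) = 1*S = S)
q(-73, 24)*B(t, -13) = 24*(-13) = -312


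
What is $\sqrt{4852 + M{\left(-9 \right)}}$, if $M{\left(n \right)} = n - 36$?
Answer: $\sqrt{4807} \approx 69.333$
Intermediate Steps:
$M{\left(n \right)} = -36 + n$ ($M{\left(n \right)} = n - 36 = -36 + n$)
$\sqrt{4852 + M{\left(-9 \right)}} = \sqrt{4852 - 45} = \sqrt{4807}$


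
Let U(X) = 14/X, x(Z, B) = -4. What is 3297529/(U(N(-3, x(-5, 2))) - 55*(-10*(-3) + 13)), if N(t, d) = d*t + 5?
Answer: -56057993/40191 ≈ -1394.8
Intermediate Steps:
N(t, d) = 5 + d*t
3297529/(U(N(-3, x(-5, 2))) - 55*(-10*(-3) + 13)) = 3297529/(14/(5 - 4*(-3)) - 55*(-10*(-3) + 13)) = 3297529/(14/(5 + 12) - 55*(30 + 13)) = 3297529/(14/17 - 55*43) = 3297529/(14*(1/17) - 2365) = 3297529/(14/17 - 2365) = 3297529/(-40191/17) = 3297529*(-17/40191) = -56057993/40191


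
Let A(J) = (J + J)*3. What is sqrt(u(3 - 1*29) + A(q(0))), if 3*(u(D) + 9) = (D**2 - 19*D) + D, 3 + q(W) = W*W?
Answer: sqrt(3189)/3 ≈ 18.824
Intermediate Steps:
q(W) = -3 + W**2 (q(W) = -3 + W*W = -3 + W**2)
u(D) = -9 - 6*D + D**2/3 (u(D) = -9 + ((D**2 - 19*D) + D)/3 = -9 + (D**2 - 18*D)/3 = -9 + (-6*D + D**2/3) = -9 - 6*D + D**2/3)
A(J) = 6*J (A(J) = (2*J)*3 = 6*J)
sqrt(u(3 - 1*29) + A(q(0))) = sqrt((-9 - 6*(3 - 1*29) + (3 - 1*29)**2/3) + 6*(-3 + 0**2)) = sqrt((-9 - 6*(3 - 29) + (3 - 29)**2/3) + 6*(-3 + 0)) = sqrt((-9 - 6*(-26) + (1/3)*(-26)**2) + 6*(-3)) = sqrt((-9 + 156 + (1/3)*676) - 18) = sqrt((-9 + 156 + 676/3) - 18) = sqrt(1117/3 - 18) = sqrt(1063/3) = sqrt(3189)/3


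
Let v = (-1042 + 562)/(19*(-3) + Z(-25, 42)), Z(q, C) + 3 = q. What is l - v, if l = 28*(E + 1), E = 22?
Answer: 10852/17 ≈ 638.35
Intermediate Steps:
Z(q, C) = -3 + q
l = 644 (l = 28*(22 + 1) = 28*23 = 644)
v = 96/17 (v = (-1042 + 562)/(19*(-3) + (-3 - 25)) = -480/(-57 - 28) = -480/(-85) = -480*(-1/85) = 96/17 ≈ 5.6471)
l - v = 644 - 1*96/17 = 644 - 96/17 = 10852/17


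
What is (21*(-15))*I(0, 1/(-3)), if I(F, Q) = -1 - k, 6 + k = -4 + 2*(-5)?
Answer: -5985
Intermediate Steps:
k = -20 (k = -6 + (-4 + 2*(-5)) = -6 + (-4 - 10) = -6 - 14 = -20)
I(F, Q) = 19 (I(F, Q) = -1 - 1*(-20) = -1 + 20 = 19)
(21*(-15))*I(0, 1/(-3)) = (21*(-15))*19 = -315*19 = -5985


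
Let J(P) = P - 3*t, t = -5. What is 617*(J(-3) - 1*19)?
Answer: -4319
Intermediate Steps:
J(P) = 15 + P (J(P) = P - 3*(-5) = P + 15 = 15 + P)
617*(J(-3) - 1*19) = 617*((15 - 3) - 1*19) = 617*(12 - 19) = 617*(-7) = -4319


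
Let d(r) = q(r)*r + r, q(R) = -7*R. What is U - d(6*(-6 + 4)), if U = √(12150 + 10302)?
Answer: 1020 + 2*√5613 ≈ 1169.8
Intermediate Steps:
U = 2*√5613 (U = √22452 = 2*√5613 ≈ 149.84)
d(r) = r - 7*r² (d(r) = (-7*r)*r + r = -7*r² + r = r - 7*r²)
U - d(6*(-6 + 4)) = 2*√5613 - 6*(-6 + 4)*(1 - 42*(-6 + 4)) = 2*√5613 - 6*(-2)*(1 - 42*(-2)) = 2*√5613 - (-12)*(1 - 7*(-12)) = 2*√5613 - (-12)*(1 + 84) = 2*√5613 - (-12)*85 = 2*√5613 - 1*(-1020) = 2*√5613 + 1020 = 1020 + 2*√5613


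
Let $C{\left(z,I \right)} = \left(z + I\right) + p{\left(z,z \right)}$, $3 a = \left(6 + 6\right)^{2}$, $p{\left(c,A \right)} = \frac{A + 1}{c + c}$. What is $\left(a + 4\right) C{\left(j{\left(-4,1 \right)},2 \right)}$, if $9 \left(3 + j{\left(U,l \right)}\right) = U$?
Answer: $- \frac{15808}{279} \approx -56.659$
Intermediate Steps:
$j{\left(U,l \right)} = -3 + \frac{U}{9}$
$p{\left(c,A \right)} = \frac{1 + A}{2 c}$
$a = 48$ ($a = \frac{\left(6 + 6\right)^{2}}{3} = \frac{12^{2}}{3} = \frac{1}{3} \cdot 144 = 48$)
$C{\left(z,I \right)} = I + z + \frac{1 + z}{2 z}$ ($C{\left(z,I \right)} = \left(z + I\right) + \frac{1 + z}{2 z} = \left(I + z\right) + \frac{1 + z}{2 z} = I + z + \frac{1 + z}{2 z}$)
$\left(a + 4\right) C{\left(j{\left(-4,1 \right)},2 \right)} = \left(48 + 4\right) \left(\frac{1}{2} + 2 + \left(-3 + \frac{1}{9} \left(-4\right)\right) + \frac{1}{2 \left(-3 + \frac{1}{9} \left(-4\right)\right)}\right) = 52 \left(\frac{1}{2} + 2 - \frac{31}{9} + \frac{1}{2 \left(-3 - \frac{4}{9}\right)}\right) = 52 \left(\frac{1}{2} + 2 - \frac{31}{9} + \frac{1}{2 \left(- \frac{31}{9}\right)}\right) = 52 \left(\frac{1}{2} + 2 - \frac{31}{9} + \frac{1}{2} \left(- \frac{9}{31}\right)\right) = 52 \left(\frac{1}{2} + 2 - \frac{31}{9} - \frac{9}{62}\right) = 52 \left(- \frac{304}{279}\right) = - \frac{15808}{279}$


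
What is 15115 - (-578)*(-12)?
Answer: 8179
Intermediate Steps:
15115 - (-578)*(-12) = 15115 - 1*6936 = 15115 - 6936 = 8179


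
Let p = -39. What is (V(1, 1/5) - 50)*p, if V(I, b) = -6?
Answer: 2184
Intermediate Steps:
(V(1, 1/5) - 50)*p = (-6 - 50)*(-39) = -56*(-39) = 2184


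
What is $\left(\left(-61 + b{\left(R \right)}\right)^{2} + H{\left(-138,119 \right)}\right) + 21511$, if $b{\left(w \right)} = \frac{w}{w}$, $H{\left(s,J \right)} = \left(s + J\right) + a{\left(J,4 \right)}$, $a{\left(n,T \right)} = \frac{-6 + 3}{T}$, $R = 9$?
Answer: $\frac{100365}{4} \approx 25091.0$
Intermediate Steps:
$a{\left(n,T \right)} = - \frac{3}{T}$
$H{\left(s,J \right)} = - \frac{3}{4} + J + s$ ($H{\left(s,J \right)} = \left(s + J\right) - \frac{3}{4} = \left(J + s\right) - \frac{3}{4} = - \frac{3}{4} + J + s$)
$b{\left(w \right)} = 1$
$\left(\left(-61 + b{\left(R \right)}\right)^{2} + H{\left(-138,119 \right)}\right) + 21511 = \left(\left(-61 + 1\right)^{2} - \frac{79}{4}\right) + 21511 = \left(\left(-60\right)^{2} - \frac{79}{4}\right) + 21511 = \left(3600 - \frac{79}{4}\right) + 21511 = \frac{14321}{4} + 21511 = \frac{100365}{4}$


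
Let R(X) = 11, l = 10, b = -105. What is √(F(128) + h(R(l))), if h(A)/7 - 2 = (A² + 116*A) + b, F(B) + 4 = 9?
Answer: 3*√1007 ≈ 95.200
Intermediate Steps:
F(B) = 5 (F(B) = -4 + 9 = 5)
h(A) = -721 + 7*A² + 812*A (h(A) = 14 + 7*((A² + 116*A) - 105) = 14 + 7*(-105 + A² + 116*A) = 14 + (-735 + 7*A² + 812*A) = -721 + 7*A² + 812*A)
√(F(128) + h(R(l))) = √(5 + (-721 + 7*11² + 812*11)) = √(5 + (-721 + 7*121 + 8932)) = √(5 + (-721 + 847 + 8932)) = √(5 + 9058) = √9063 = 3*√1007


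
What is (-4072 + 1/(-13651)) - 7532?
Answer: -158406205/13651 ≈ -11604.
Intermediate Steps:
(-4072 + 1/(-13651)) - 7532 = (-4072 - 1/13651) - 7532 = -55586873/13651 - 7532 = -158406205/13651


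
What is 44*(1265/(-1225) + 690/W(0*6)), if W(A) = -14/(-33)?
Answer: 17521768/245 ≈ 71517.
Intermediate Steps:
W(A) = 14/33 (W(A) = -14*(-1/33) = 14/33)
44*(1265/(-1225) + 690/W(0*6)) = 44*(1265/(-1225) + 690/(14/33)) = 44*(1265*(-1/1225) + 690*(33/14)) = 44*(-253/245 + 11385/7) = 44*(398222/245) = 17521768/245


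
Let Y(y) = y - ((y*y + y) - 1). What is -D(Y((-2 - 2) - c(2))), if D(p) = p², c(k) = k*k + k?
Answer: -9801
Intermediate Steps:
c(k) = k + k² (c(k) = k² + k = k + k²)
Y(y) = 1 - y² (Y(y) = y - ((y² + y) - 1) = y - ((y + y²) - 1) = y - (-1 + y + y²) = y + (1 - y - y²) = 1 - y²)
-D(Y((-2 - 2) - c(2))) = -(1 - ((-2 - 2) - 2*(1 + 2))²)² = -(1 - (-4 - 2*3)²)² = -(1 - (-4 - 1*6)²)² = -(1 - (-4 - 6)²)² = -(1 - 1*(-10)²)² = -(1 - 1*100)² = -(1 - 100)² = -1*(-99)² = -1*9801 = -9801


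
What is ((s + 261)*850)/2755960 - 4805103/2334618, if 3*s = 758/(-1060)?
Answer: -7493734587967/3788978140376 ≈ -1.9778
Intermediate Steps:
s = -379/1590 (s = (758/(-1060))/3 = (758*(-1/1060))/3 = (1/3)*(-379/530) = -379/1590 ≈ -0.23836)
((s + 261)*850)/2755960 - 4805103/2334618 = ((-379/1590 + 261)*850)/2755960 - 4805103/2334618 = ((414611/1590)*850)*(1/2755960) - 4805103*1/2334618 = (35241935/159)*(1/2755960) - 1601701/778206 = 7048387/87639528 - 1601701/778206 = -7493734587967/3788978140376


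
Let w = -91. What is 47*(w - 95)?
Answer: -8742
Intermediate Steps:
47*(w - 95) = 47*(-91 - 95) = 47*(-186) = -8742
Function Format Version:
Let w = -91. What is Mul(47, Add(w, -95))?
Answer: -8742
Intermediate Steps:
Mul(47, Add(w, -95)) = Mul(47, Add(-91, -95)) = Mul(47, -186) = -8742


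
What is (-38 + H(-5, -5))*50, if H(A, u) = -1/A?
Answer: -1890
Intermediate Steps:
(-38 + H(-5, -5))*50 = (-38 - 1/(-5))*50 = (-38 - 1*(-⅕))*50 = (-38 + ⅕)*50 = -189/5*50 = -1890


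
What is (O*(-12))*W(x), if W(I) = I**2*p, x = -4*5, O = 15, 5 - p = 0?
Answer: -360000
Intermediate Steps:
p = 5 (p = 5 - 1*0 = 5 + 0 = 5)
x = -20
W(I) = 5*I**2 (W(I) = I**2*5 = 5*I**2)
(O*(-12))*W(x) = (15*(-12))*(5*(-20)**2) = -900*400 = -180*2000 = -360000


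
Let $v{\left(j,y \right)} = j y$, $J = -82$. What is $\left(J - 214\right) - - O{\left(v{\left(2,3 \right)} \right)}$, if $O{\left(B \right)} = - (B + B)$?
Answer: $-308$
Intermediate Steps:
$O{\left(B \right)} = - 2 B$
$\left(J - 214\right) - - O{\left(v{\left(2,3 \right)} \right)} = \left(-82 - 214\right) - - \left(-2\right) 2 \cdot 3 = -296 - - \left(-2\right) 6 = -296 - \left(-1\right) \left(-12\right) = -296 - 12 = -308$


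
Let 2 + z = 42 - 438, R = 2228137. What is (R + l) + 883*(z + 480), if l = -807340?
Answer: 1493203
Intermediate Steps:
z = -398 (z = -2 + (42 - 438) = -2 - 396 = -398)
(R + l) + 883*(z + 480) = (2228137 - 807340) + 883*(-398 + 480) = 1420797 + 883*82 = 1420797 + 72406 = 1493203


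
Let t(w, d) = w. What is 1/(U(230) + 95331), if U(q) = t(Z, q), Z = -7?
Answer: 1/95324 ≈ 1.0491e-5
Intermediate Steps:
U(q) = -7
1/(U(230) + 95331) = 1/(-7 + 95331) = 1/95324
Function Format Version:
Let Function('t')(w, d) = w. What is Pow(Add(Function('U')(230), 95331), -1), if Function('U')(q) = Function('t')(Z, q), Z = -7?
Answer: Rational(1, 95324) ≈ 1.0491e-5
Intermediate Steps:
Function('U')(q) = -7
Pow(Add(Function('U')(230), 95331), -1) = Pow(Add(-7, 95331), -1) = Pow(95324, -1) = Rational(1, 95324)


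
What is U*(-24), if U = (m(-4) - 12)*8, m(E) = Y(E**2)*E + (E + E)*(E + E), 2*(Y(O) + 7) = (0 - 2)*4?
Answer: -18432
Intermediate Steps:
Y(O) = -11 (Y(O) = -7 + ((0 - 2)*4)/2 = -7 + (-2*4)/2 = -7 + (1/2)*(-8) = -7 - 4 = -11)
m(E) = -11*E + 4*E**2 (m(E) = -11*E + (E + E)*(E + E) = -11*E + (2*E)*(2*E) = -11*E + 4*E**2)
U = 768 (U = (-4*(-11 + 4*(-4)) - 12)*8 = (-4*(-11 - 16) - 12)*8 = (-4*(-27) - 12)*8 = (108 - 12)*8 = 96*8 = 768)
U*(-24) = 768*(-24) = -18432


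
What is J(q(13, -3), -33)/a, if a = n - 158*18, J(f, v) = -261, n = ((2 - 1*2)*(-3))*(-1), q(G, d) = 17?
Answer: 29/316 ≈ 0.091772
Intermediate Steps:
n = 0 (n = ((2 - 2)*(-3))*(-1) = (0*(-3))*(-1) = 0*(-1) = 0)
a = -2844 (a = 0 - 158*18 = 0 - 2844 = -2844)
J(q(13, -3), -33)/a = -261/(-2844) = -261*(-1/2844) = 29/316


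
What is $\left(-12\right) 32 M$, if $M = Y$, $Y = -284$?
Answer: $109056$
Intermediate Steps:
$M = -284$
$\left(-12\right) 32 M = \left(-12\right) 32 \left(-284\right) = \left(-384\right) \left(-284\right) = 109056$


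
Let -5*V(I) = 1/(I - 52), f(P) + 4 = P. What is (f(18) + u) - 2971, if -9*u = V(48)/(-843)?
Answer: -448695179/151740 ≈ -2957.0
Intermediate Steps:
f(P) = -4 + P
V(I) = -1/(5*(-52 + I)) (V(I) = -1/(5*(I - 52)) = -1/(5*(-52 + I)))
u = 1/151740 (u = -(-1/(-260 + 5*48))/(9*(-843)) = -(-1/(-260 + 240))*(-1)/(9*843) = -(-1/(-20))*(-1)/(9*843) = -(-1*(-1/20))*(-1)/(9*843) = -(-1)/(180*843) = -⅑*(-1/16860) = 1/151740 ≈ 6.5902e-6)
(f(18) + u) - 2971 = ((-4 + 18) + 1/151740) - 2971 = (14 + 1/151740) - 2971 = 2124361/151740 - 2971 = -448695179/151740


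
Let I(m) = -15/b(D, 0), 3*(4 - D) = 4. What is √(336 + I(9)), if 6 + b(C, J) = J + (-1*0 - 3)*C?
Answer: 11*√546/14 ≈ 18.359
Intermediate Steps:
D = 8/3 (D = 4 - ⅓*4 = 4 - 4/3 = 8/3 ≈ 2.6667)
b(C, J) = -6 + J - 3*C (b(C, J) = -6 + (J + (-1*0 - 3)*C) = -6 + (J + (0 - 3)*C) = -6 + (J - 3*C) = -6 + J - 3*C)
I(m) = 15/14 (I(m) = -15/(-6 + 0 - 3*8/3) = -15/(-6 + 0 - 8) = -15/(-14) = -15*(-1/14) = 15/14)
√(336 + I(9)) = √(336 + 15/14) = √(4719/14) = 11*√546/14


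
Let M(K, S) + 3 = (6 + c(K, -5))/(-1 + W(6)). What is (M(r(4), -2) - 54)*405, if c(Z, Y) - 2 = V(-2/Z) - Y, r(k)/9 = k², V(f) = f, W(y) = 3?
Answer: -327285/16 ≈ -20455.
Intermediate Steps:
r(k) = 9*k²
c(Z, Y) = 2 - Y - 2/Z (c(Z, Y) = 2 + (-2/Z - Y) = 2 + (-Y - 2/Z) = 2 - Y - 2/Z)
M(K, S) = 7/2 - 1/K (M(K, S) = -3 + (6 + (2 - 1*(-5) - 2/K))/(-1 + 3) = -3 + (6 + (2 + 5 - 2/K))/2 = -3 + (6 + (7 - 2/K))*(½) = -3 + (13 - 2/K)*(½) = -3 + (13/2 - 1/K) = 7/2 - 1/K)
(M(r(4), -2) - 54)*405 = ((7/2 - 1/(9*4²)) - 54)*405 = ((7/2 - 1/(9*16)) - 54)*405 = ((7/2 - 1/144) - 54)*405 = (503/144 - 54)*405 = -7273/144*405 = -327285/16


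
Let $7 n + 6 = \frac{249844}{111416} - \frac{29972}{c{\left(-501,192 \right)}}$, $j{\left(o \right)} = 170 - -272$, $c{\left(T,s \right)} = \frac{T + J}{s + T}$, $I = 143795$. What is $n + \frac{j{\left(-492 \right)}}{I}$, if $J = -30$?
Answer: $- \frac{209616426028747}{84110584530} \approx -2492.2$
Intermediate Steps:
$c{\left(T,s \right)} = \frac{-30 + T}{T + s}$ ($c{\left(T,s \right)} = \frac{T - 30}{s + T} = \frac{-30 + T}{T + s}$)
$j{\left(o \right)} = 442$ ($j{\left(o \right)} = 170 + 272 = 442$)
$n = - \frac{1457746685}{584934}$ ($n = - \frac{6}{7} + \frac{\frac{249844}{111416} - \frac{29972}{\frac{1}{-501 + 192} \left(-30 - 501\right)}}{7} = - \frac{6}{7} + \frac{249844 \cdot \frac{1}{111416} - \frac{29972}{\frac{1}{-309} \left(-531\right)}}{7} = - \frac{6}{7} + \frac{\frac{62461}{27854} - \frac{29972}{\left(- \frac{1}{309}\right) \left(-531\right)}}{7} = - \frac{6}{7} + \frac{\frac{62461}{27854} - \frac{29972}{\frac{177}{103}}}{7} = - \frac{6}{7} + \frac{\frac{62461}{27854} - \frac{52324}{3}}{7} = - \frac{6}{7} + \frac{1}{7} \left(- \frac{1457245313}{83562}\right) = - \frac{6}{7} - \frac{1457245313}{584934} = - \frac{1457746685}{584934} \approx -2492.2$)
$n + \frac{j{\left(-492 \right)}}{I} = - \frac{1457746685}{584934} + \frac{442}{143795} = - \frac{209616426028747}{84110584530}$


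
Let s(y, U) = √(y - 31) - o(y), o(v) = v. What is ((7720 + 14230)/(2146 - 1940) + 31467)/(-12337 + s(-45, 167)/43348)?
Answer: -75389062720042025488/29457399893804928011 - 281941980896*I*√19/29457399893804928011 ≈ -2.5593 - 4.172e-8*I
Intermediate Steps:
s(y, U) = √(-31 + y) - y (s(y, U) = √(y - 31) - y = √(-31 + y) - y)
((7720 + 14230)/(2146 - 1940) + 31467)/(-12337 + s(-45, 167)/43348) = ((7720 + 14230)/(2146 - 1940) + 31467)/(-12337 + (√(-31 - 45) - 1*(-45))/43348) = (21950/206 + 31467)/(-12337 + (√(-76) + 45)*(1/43348)) = (21950*(1/206) + 31467)/(-12337 + (2*I*√19 + 45)*(1/43348)) = (10975/103 + 31467)/(-12337 + (45 + 2*I*√19)*(1/43348)) = 3252076/(103*(-12337 + (45/43348 + I*√19/21674))) = 3252076/(103*(-534784231/43348 + I*√19/21674))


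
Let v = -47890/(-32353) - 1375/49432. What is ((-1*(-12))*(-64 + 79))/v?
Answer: 6397093984/51618069 ≈ 123.93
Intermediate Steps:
v = 2322813105/1599273496 (v = -47890*(-1/32353) - 1375*1/49432 = 47890/32353 - 1375/49432 = 2322813105/1599273496 ≈ 1.4524)
((-1*(-12))*(-64 + 79))/v = ((-1*(-12))*(-64 + 79))/(2322813105/1599273496) = (12*15)*(1599273496/2322813105) = 180*(1599273496/2322813105) = 6397093984/51618069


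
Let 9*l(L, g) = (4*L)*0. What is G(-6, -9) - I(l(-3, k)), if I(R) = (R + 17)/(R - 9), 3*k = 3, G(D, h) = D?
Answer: -37/9 ≈ -4.1111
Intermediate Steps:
k = 1 (k = (1/3)*3 = 1)
l(L, g) = 0 (l(L, g) = ((4*L)*0)/9 = (1/9)*0 = 0)
I(R) = (17 + R)/(-9 + R)
G(-6, -9) - I(l(-3, k)) = -6 - (17 + 0)/(-9 + 0) = -6 - 17/(-9) = -6 - (-1)*17/9 = -6 - 1*(-17/9) = -6 + 17/9 = -37/9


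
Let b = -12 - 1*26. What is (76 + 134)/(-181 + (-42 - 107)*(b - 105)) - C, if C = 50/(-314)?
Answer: 13360/78971 ≈ 0.16918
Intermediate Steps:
b = -38 (b = -12 - 26 = -38)
C = -25/157 (C = 50*(-1/314) = -25/157 ≈ -0.15924)
(76 + 134)/(-181 + (-42 - 107)*(b - 105)) - C = (76 + 134)/(-181 + (-42 - 107)*(-38 - 105)) - 1*(-25/157) = 210/(-181 - 149*(-143)) + 25/157 = 210/(-181 + 21307) + 25/157 = 210/21126 + 25/157 = 210*(1/21126) + 25/157 = 5/503 + 25/157 = 13360/78971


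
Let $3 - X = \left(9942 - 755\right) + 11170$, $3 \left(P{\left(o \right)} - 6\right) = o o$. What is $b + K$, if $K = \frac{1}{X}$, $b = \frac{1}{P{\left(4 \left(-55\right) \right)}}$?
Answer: $\frac{3161}{246374993} \approx 1.283 \cdot 10^{-5}$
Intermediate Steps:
$P{\left(o \right)} = 6 + \frac{o^{2}}{3}$ ($P{\left(o \right)} = 6 + \frac{o o}{3} = 6 + \frac{o^{2}}{3}$)
$X = -20354$ ($X = 3 - \left(\left(9942 - 755\right) + 11170\right) = 3 - \left(9187 + 11170\right) = 3 - 20357 = -20354$)
$b = \frac{3}{48418}$ ($b = \frac{1}{6 + \frac{\left(4 \left(-55\right)\right)^{2}}{3}} = \frac{1}{6 + \frac{\left(-220\right)^{2}}{3}} = \frac{1}{6 + \frac{1}{3} \cdot 48400} = \frac{1}{6 + \frac{48400}{3}} = \frac{1}{\frac{48418}{3}} = \frac{3}{48418} \approx 6.196 \cdot 10^{-5}$)
$K = - \frac{1}{20354}$ ($K = \frac{1}{-20354} = - \frac{1}{20354} \approx -4.913 \cdot 10^{-5}$)
$b + K = \frac{3}{48418} - \frac{1}{20354} = \frac{3161}{246374993}$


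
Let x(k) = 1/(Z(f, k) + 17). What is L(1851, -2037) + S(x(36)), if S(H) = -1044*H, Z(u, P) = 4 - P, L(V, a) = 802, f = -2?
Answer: 4358/5 ≈ 871.60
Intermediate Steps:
x(k) = 1/(21 - k) (x(k) = 1/((4 - k) + 17) = 1/(21 - k))
L(1851, -2037) + S(x(36)) = 802 - (-1044)/(-21 + 36) = 802 - (-1044)/15 = 802 - 1044*(-1/15) = 802 + 348/5 = 4358/5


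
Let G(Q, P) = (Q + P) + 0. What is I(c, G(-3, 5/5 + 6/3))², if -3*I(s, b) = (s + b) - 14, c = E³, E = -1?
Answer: 25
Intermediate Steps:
G(Q, P) = P + Q (G(Q, P) = (P + Q) + 0 = P + Q)
c = -1 (c = (-1)³ = -1)
I(s, b) = 14/3 - b/3 - s/3 (I(s, b) = -((s + b) - 14)/3 = -((b + s) - 14)/3 = -(-14 + b + s)/3 = 14/3 - b/3 - s/3)
I(c, G(-3, 5/5 + 6/3))² = (14/3 - ((5/5 + 6/3) - 3)/3 - ⅓*(-1))² = (14/3 - ((5*(⅕) + 6*(⅓)) - 3)/3 + ⅓)² = (14/3 - ((1 + 2) - 3)/3 + ⅓)² = (14/3 - (3 - 3)/3 + ⅓)² = (14/3 - ⅓*0 + ⅓)² = (14/3 + 0 + ⅓)² = 5² = 25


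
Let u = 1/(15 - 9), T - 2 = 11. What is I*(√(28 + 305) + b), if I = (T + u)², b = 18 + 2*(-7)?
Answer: 6241/9 + 6241*√37/12 ≈ 3857.0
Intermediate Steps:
T = 13 (T = 2 + 11 = 13)
u = ⅙ (u = 1/6 = ⅙ ≈ 0.16667)
b = 4 (b = 18 - 14 = 4)
I = 6241/36 (I = (13 + ⅙)² = (79/6)² = 6241/36 ≈ 173.36)
I*(√(28 + 305) + b) = 6241*(√(28 + 305) + 4)/36 = 6241*(√333 + 4)/36 = 6241*(3*√37 + 4)/36 = 6241*(4 + 3*√37)/36 = 6241/9 + 6241*√37/12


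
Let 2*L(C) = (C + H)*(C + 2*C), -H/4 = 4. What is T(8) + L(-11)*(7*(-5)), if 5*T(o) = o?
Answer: -155909/10 ≈ -15591.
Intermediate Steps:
T(o) = o/5
H = -16 (H = -4*4 = -16)
L(C) = 3*C*(-16 + C)/2 (L(C) = ((C - 16)*(C + 2*C))/2 = ((-16 + C)*(3*C))/2 = (3*C*(-16 + C))/2 = 3*C*(-16 + C)/2)
T(8) + L(-11)*(7*(-5)) = (1/5)*8 + ((3/2)*(-11)*(-16 - 11))*(7*(-5)) = 8/5 + ((3/2)*(-11)*(-27))*(-35) = 8/5 + (891/2)*(-35) = 8/5 - 31185/2 = -155909/10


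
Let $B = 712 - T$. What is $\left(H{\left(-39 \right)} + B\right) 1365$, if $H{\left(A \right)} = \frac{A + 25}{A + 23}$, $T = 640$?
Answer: $\frac{795795}{8} \approx 99474.0$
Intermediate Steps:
$B = 72$ ($B = 712 - 640 = 72$)
$H{\left(A \right)} = \frac{25 + A}{23 + A}$
$\left(H{\left(-39 \right)} + B\right) 1365 = \left(\frac{25 - 39}{23 - 39} + 72\right) 1365 = \left(\frac{1}{-16} \left(-14\right) + 72\right) 1365 = \left(\left(- \frac{1}{16}\right) \left(-14\right) + 72\right) 1365 = \left(\frac{7}{8} + 72\right) 1365 = \frac{583}{8} \cdot 1365 = \frac{795795}{8}$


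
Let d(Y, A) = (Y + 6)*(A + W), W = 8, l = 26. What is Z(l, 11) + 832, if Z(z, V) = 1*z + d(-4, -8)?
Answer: 858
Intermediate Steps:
d(Y, A) = (6 + Y)*(8 + A) (d(Y, A) = (Y + 6)*(A + 8) = (6 + Y)*(8 + A))
Z(z, V) = z (Z(z, V) = 1*z + (48 + 6*(-8) + 8*(-4) - 8*(-4)) = z + (48 - 48 - 32 + 32) = z + 0 = z)
Z(l, 11) + 832 = 26 + 832 = 858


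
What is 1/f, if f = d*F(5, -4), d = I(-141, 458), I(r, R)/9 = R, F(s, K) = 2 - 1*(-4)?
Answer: 1/24732 ≈ 4.0433e-5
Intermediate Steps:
F(s, K) = 6 (F(s, K) = 2 + 4 = 6)
I(r, R) = 9*R
d = 4122 (d = 9*458 = 4122)
f = 24732 (f = 4122*6 = 24732)
1/f = 1/24732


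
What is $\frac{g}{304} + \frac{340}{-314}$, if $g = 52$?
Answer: $- \frac{10879}{11932} \approx -0.91175$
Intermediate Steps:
$\frac{g}{304} + \frac{340}{-314} = \frac{52}{304} + \frac{340}{-314} = 52 \cdot \frac{1}{304} + 340 \left(- \frac{1}{314}\right) = \frac{13}{76} - \frac{170}{157} = - \frac{10879}{11932}$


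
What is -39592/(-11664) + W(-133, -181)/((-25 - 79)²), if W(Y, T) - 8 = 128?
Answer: 3357917/985608 ≈ 3.4069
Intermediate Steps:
W(Y, T) = 136 (W(Y, T) = 8 + 128 = 136)
-39592/(-11664) + W(-133, -181)/((-25 - 79)²) = -39592/(-11664) + 136/((-25 - 79)²) = -39592*(-1/11664) + 136/((-104)²) = 4949/1458 + 136/10816 = 4949/1458 + 136*(1/10816) = 4949/1458 + 17/1352 = 3357917/985608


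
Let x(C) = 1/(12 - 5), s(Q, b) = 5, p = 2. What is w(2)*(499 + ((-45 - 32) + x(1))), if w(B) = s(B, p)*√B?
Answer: 14775*√2/7 ≈ 2985.0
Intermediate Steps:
x(C) = ⅐ (x(C) = 1/7 = ⅐)
w(B) = 5*√B
w(2)*(499 + ((-45 - 32) + x(1))) = (5*√2)*(499 + ((-45 - 32) + ⅐)) = (5*√2)*(499 + (-77 + ⅐)) = (5*√2)*(499 - 538/7) = (5*√2)*(2955/7) = 14775*√2/7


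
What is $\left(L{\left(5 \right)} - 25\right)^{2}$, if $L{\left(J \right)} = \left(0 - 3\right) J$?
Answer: $1600$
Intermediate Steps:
$L{\left(J \right)} = - 3 J$
$\left(L{\left(5 \right)} - 25\right)^{2} = \left(\left(-3\right) 5 - 25\right)^{2} = \left(-15 - 25\right)^{2} = \left(-40\right)^{2} = 1600$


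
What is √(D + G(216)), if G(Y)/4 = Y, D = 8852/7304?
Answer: √2884855402/1826 ≈ 29.414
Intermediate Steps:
D = 2213/1826 (D = 8852*(1/7304) = 2213/1826 ≈ 1.2119)
G(Y) = 4*Y
√(D + G(216)) = √(2213/1826 + 4*216) = √(2213/1826 + 864) = √(1579877/1826) = √2884855402/1826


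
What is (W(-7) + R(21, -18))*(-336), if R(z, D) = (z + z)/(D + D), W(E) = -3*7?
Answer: 7448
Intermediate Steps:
W(E) = -21
R(z, D) = z/D (R(z, D) = (2*z)/((2*D)) = (2*z)*(1/(2*D)) = z/D)
(W(-7) + R(21, -18))*(-336) = (-21 + 21/(-18))*(-336) = (-21 + 21*(-1/18))*(-336) = (-21 - 7/6)*(-336) = -133/6*(-336) = 7448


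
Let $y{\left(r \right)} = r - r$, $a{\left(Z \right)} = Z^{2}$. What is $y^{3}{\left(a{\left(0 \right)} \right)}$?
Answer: $0$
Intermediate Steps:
$y{\left(r \right)} = 0$
$y^{3}{\left(a{\left(0 \right)} \right)} = 0^{3} = 0$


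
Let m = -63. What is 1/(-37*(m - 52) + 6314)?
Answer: 1/10569 ≈ 9.4616e-5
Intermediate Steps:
1/(-37*(m - 52) + 6314) = 1/(-37*(-63 - 52) + 6314) = 1/(-37*(-115) + 6314) = 1/(4255 + 6314) = 1/10569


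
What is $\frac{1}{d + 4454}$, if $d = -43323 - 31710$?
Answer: $- \frac{1}{70579} \approx -1.4169 \cdot 10^{-5}$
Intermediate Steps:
$d = -75033$ ($d = -43323 - 31710 = -75033$)
$\frac{1}{d + 4454} = \frac{1}{-75033 + 4454} = \frac{1}{-70579} = - \frac{1}{70579}$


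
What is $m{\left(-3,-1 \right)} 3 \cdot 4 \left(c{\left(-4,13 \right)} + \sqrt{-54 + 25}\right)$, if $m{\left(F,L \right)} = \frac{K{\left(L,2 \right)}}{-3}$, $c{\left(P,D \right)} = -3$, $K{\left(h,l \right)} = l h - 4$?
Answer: $-72 + 24 i \sqrt{29} \approx -72.0 + 129.24 i$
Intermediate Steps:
$K{\left(h,l \right)} = -4 + h l$ ($K{\left(h,l \right)} = h l - 4 = -4 + h l$)
$m{\left(F,L \right)} = \frac{4}{3} - \frac{2 L}{3}$ ($m{\left(F,L \right)} = \frac{-4 + L 2}{-3} = \left(-4 + 2 L\right) \left(- \frac{1}{3}\right) = \frac{4}{3} - \frac{2 L}{3}$)
$m{\left(-3,-1 \right)} 3 \cdot 4 \left(c{\left(-4,13 \right)} + \sqrt{-54 + 25}\right) = \left(\frac{4}{3} - - \frac{2}{3}\right) 3 \cdot 4 \left(-3 + \sqrt{-54 + 25}\right) = \left(\frac{4}{3} + \frac{2}{3}\right) 3 \cdot 4 \left(-3 + \sqrt{-29}\right) = 2 \cdot 3 \cdot 4 \left(-3 + i \sqrt{29}\right) = 6 \cdot 4 \left(-3 + i \sqrt{29}\right) = 24 \left(-3 + i \sqrt{29}\right) = -72 + 24 i \sqrt{29}$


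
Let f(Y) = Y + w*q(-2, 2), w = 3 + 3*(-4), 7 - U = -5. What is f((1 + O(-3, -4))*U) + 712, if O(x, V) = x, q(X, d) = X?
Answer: 706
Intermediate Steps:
U = 12 (U = 7 - 1*(-5) = 7 + 5 = 12)
w = -9 (w = 3 - 12 = -9)
f(Y) = 18 + Y (f(Y) = Y - 9*(-2) = Y + 18 = 18 + Y)
f((1 + O(-3, -4))*U) + 712 = (18 + (1 - 3)*12) + 712 = (18 - 2*12) + 712 = (18 - 24) + 712 = -6 + 712 = 706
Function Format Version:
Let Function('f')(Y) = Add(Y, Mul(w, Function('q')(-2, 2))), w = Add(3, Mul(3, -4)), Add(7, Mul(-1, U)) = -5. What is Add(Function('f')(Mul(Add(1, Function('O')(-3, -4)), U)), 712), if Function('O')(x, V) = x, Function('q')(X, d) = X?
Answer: 706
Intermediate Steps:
U = 12 (U = Add(7, Mul(-1, -5)) = Add(7, 5) = 12)
w = -9 (w = Add(3, -12) = -9)
Function('f')(Y) = Add(18, Y) (Function('f')(Y) = Add(Y, Mul(-9, -2)) = Add(Y, 18) = Add(18, Y))
Add(Function('f')(Mul(Add(1, Function('O')(-3, -4)), U)), 712) = Add(Add(18, Mul(Add(1, -3), 12)), 712) = Add(Add(18, Mul(-2, 12)), 712) = Add(Add(18, -24), 712) = Add(-6, 712) = 706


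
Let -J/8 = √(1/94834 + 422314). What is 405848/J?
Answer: -50731*√3798075703819418/40049725877 ≈ -78.065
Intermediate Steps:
J = -4*√3798075703819418/47417 (J = -8*√(1/94834 + 422314) = -4*√3798075703819418/47417 ≈ -5198.9)
405848/J = 405848/((-4*√3798075703819418/47417)) = 405848*(-√3798075703819418/320397807016) = -50731*√3798075703819418/40049725877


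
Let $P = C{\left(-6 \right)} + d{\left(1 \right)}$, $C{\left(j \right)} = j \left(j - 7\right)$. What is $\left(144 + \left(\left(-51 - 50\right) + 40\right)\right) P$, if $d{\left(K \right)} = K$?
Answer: $6557$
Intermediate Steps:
$C{\left(j \right)} = j \left(-7 + j\right)$
$P = 79$ ($P = - 6 \left(-7 - 6\right) + 1 = \left(-6\right) \left(-13\right) + 1 = 78 + 1 = 79$)
$\left(144 + \left(\left(-51 - 50\right) + 40\right)\right) P = \left(144 + \left(\left(-51 - 50\right) + 40\right)\right) 79 = \left(144 + \left(-101 + 40\right)\right) 79 = \left(144 - 61\right) 79 = 83 \cdot 79 = 6557$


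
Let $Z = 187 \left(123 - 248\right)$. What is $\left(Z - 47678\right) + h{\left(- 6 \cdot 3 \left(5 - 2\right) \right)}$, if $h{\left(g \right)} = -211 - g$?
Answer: $-71210$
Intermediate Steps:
$Z = -23375$ ($Z = 187 \left(-125\right) = -23375$)
$\left(Z - 47678\right) + h{\left(- 6 \cdot 3 \left(5 - 2\right) \right)} = \left(-23375 - 47678\right) - \left(211 - 6 \cdot 3 \left(5 - 2\right)\right) = -71053 - \left(211 - 6 \cdot 3 \cdot 3\right) = -71053 - \left(211 - 54\right) = -71053 - 157 = -71210$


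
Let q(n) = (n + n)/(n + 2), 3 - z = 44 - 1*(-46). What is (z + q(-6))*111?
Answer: -9324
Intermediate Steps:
z = -87 (z = 3 - (44 - 1*(-46)) = 3 - (44 + 46) = 3 - 1*90 = 3 - 90 = -87)
q(n) = 2*n/(2 + n) (q(n) = (2*n)/(2 + n) = 2*n/(2 + n))
(z + q(-6))*111 = (-87 + 2*(-6)/(2 - 6))*111 = (-87 + 2*(-6)/(-4))*111 = (-87 + 2*(-6)*(-¼))*111 = (-87 + 3)*111 = -84*111 = -9324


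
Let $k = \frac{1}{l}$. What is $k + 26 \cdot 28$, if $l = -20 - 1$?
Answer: $\frac{15287}{21} \approx 727.95$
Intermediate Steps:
$l = -21$ ($l = -20 - 1 = -21$)
$k = - \frac{1}{21}$ ($k = \frac{1}{-21} = - \frac{1}{21} \approx -0.047619$)
$k + 26 \cdot 28 = - \frac{1}{21} + 26 \cdot 28 = - \frac{1}{21} + 728 = \frac{15287}{21}$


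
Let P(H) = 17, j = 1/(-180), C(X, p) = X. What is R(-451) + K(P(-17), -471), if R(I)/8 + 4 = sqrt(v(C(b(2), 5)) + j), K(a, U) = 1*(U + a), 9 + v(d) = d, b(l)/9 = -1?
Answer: -486 + 4*I*sqrt(16205)/15 ≈ -486.0 + 33.946*I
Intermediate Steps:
b(l) = -9 (b(l) = 9*(-1) = -9)
v(d) = -9 + d
j = -1/180 ≈ -0.0055556
K(a, U) = U + a
R(I) = -32 + 4*I*sqrt(16205)/15 (R(I) = -32 + 8*sqrt((-9 - 9) - 1/180) = -32 + 8*sqrt(-18 - 1/180) = -32 + 8*sqrt(-3241/180) = -32 + 8*(I*sqrt(16205)/30) = -32 + 4*I*sqrt(16205)/15)
R(-451) + K(P(-17), -471) = (-32 + 4*I*sqrt(16205)/15) + (-471 + 17) = (-32 + 4*I*sqrt(16205)/15) - 454 = -486 + 4*I*sqrt(16205)/15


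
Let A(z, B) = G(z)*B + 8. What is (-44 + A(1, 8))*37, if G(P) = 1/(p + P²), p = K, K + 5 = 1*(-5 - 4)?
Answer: -17612/13 ≈ -1354.8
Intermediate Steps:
K = -14 (K = -5 + 1*(-5 - 4) = -5 + 1*(-9) = -5 - 9 = -14)
p = -14
G(P) = 1/(-14 + P²)
A(z, B) = 8 + B/(-14 + z²) (A(z, B) = B/(-14 + z²) + 8 = 8 + B/(-14 + z²))
(-44 + A(1, 8))*37 = (-44 + (8 + 8/(-14 + 1²)))*37 = (-44 + (8 + 8/(-14 + 1)))*37 = (-44 + (8 + 8/(-13)))*37 = (-44 + (8 + 8*(-1/13)))*37 = (-44 + (8 - 8/13))*37 = (-44 + 96/13)*37 = -476/13*37 = -17612/13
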